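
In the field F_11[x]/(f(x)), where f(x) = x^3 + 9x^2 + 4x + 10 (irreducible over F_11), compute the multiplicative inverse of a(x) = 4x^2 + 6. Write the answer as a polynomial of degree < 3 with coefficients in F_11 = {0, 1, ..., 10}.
a(x)^(-1) ≡ 2x^2 + x + 6 (mod f(x))

Since f is irreducible over F_11, F_11[x]/(f) is a field and a(x) ≠ 0 has an inverse. Apply the extended Euclidean algorithm to f(x) and a(x) in F_11[x]: f(x) = (3x + 5)·a(x) + (8x + 2);  a(x) = (6x + 4)·(8x + 2) + (9). The last nonzero remainder is the constant 9 = gcd(f, a) in F_11. Back-substituting through the division chain expresses 9 = s(x)·a(x) + t(x)·f(x) with s(x) ≡ 7x^2 + 9x + 10 (mod f), so (7x^2 + 9x + 10)·a(x) ≡ 9 (mod f). Multiplying by 9^(-1) ≡ 5 in F_11 gives a(x)^(-1) ≡ 5·(7x^2 + 9x + 10) ≡ 2x^2 + x + 6 (mod f). Check: (4x^2 + 6)·(2x^2 + x + 6) = 8x^4 + 4x^3 + 3x^2 + 6x + 3 ≡ 1 (mod x^3 + 9x^2 + 4x + 10).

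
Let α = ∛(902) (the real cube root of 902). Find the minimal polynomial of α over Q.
m_α(x) = x^3 - 902

α satisfies α^3 = 902, so x^3 - 902 annihilates α. By the rational root test, a rational root p/q (in lowest terms) of x^3 - 902 would satisfy p^3 = 902 q^3, forcing q = 1 and p^3 = 902; but 902 is not a perfect cube, contradiction. A monic cubic over Q with no rational root is irreducible (any nontrivial factorization would include a linear factor). Hence x^3 - 902 is the minimal polynomial of α, and in particular [Q(α):Q] = 3.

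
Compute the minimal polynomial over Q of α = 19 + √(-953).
m_α(x) = x^2 - 38x + 1314

From α - 19 = √(-953), squaring gives (α - 19)^2 = -953, i.e. α^2 - 38α + 361 = -953, so α^2 - 38α + 1314 = 0. The discriminant of x^2 - 38x + 1314 is (-38)^2 - 4·(1314) = 1444 - 5256 = -3812, and 4·(-953) is not a perfect square in Q since -953 is squarefree and ≠ 1. Hence x^2 - 38x + 1314 is irreducible over Q and is the minimal polynomial of α.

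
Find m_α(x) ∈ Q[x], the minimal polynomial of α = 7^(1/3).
m_α(x) = x^3 - 7

α satisfies α^3 = 7, so x^3 - 7 annihilates α. By the rational root test, a rational root p/q (in lowest terms) of x^3 - 7 would satisfy p^3 = 7 q^3, forcing q = 1 and p^3 = 7; but 7 is not a perfect cube, contradiction. A monic cubic over Q with no rational root is irreducible (any nontrivial factorization would include a linear factor). Hence x^3 - 7 is the minimal polynomial of α, and in particular [Q(α):Q] = 3.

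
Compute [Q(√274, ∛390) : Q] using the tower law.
[Q(√274, ∛390) : Q] = 6

Let L = Q(√274, ∛390). Since Q(√274) ⊂ L and [Q(√274):Q] = 2, the tower law gives 2 | [L:Q]. Likewise Q(∛390) ⊂ L with [Q(∛390):Q] = 3 (because 390 is not a perfect cube), so 3 | [L:Q]. As gcd(2,3) = 1, [L:Q] is divisible by 6. Conversely L is generated over Q by √274 and ∛390, so [L:Q] ≤ 2·3 = 6. Therefore [Q(√274, ∛390) : Q] = 6.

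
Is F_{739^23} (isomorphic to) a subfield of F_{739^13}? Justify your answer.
No: F_{739^23} is not a subfield of F_{739^13}

F_{p^m} embeds in F_{p^n} iff m | n. Here 23 ∤ 13 (since 13 = 0·23 + 13 with remainder 13 ≠ 0), so F_{739^23} is not a subfield of F_{739^13}. Equivalently: if it were, the tower law would give 23 = [F_{739^23}:F_739] dividing [F_{739^13}:F_739] = 13, contradiction.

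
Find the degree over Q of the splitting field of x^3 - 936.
[K : Q] = 6

The roots of x^3 - 936 are ∛936, ω∛936, ω^2∛936 where ω = e^(2πi/3) is a primitive cube root of unity, so K = Q(∛936, ω). Now [Q(∛936):Q] = 3 (since 936 is not a perfect cube, x^3 - 936 is irreducible) and [Q(ω):Q] = 2. Both 2 and 3 divide [K:Q], and [K:Q] ≤ 3·2 = 6, so [K:Q] = 6. (Equivalently: Q(∛936) ⊂ R but ω ∉ R, so [K : Q(∛936)] = 2.)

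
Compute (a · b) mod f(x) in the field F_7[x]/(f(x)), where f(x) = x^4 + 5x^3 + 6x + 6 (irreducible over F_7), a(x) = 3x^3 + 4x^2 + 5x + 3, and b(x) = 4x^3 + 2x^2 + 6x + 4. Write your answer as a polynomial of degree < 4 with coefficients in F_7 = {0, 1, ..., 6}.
a · b ≡ 3x^3 + 5x^2 + 5x + 3 (mod f(x))

Multiply in F_7[x]: a(x)·b(x) = (3x^3 + 4x^2 + 5x + 3)·(4x^3 + 2x^2 + 6x + 4) = 5x^6 + x^5 + 4x^4 + 2x^3 + 3x^2 + 3x + 5. This has degree ≥ 4, so divide by f(x) over F_7: 5x^6 + x^5 + 4x^4 + 2x^3 + 3x^2 + 3x + 5 = (5x^2 + 4x + 5)·(x^4 + 5x^3 + 6x + 6) + (3x^3 + 5x^2 + 5x + 3). Hence a·b ≡ 3x^3 + 5x^2 + 5x + 3 (mod f). (F_7[x]/(f) is a field with 7^4 = 2401 elements since f is irreducible of degree 4.)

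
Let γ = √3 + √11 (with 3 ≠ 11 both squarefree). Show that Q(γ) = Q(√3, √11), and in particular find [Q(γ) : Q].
[Q(γ) : Q] = 4 (equivalently, Q(γ) = Q(√3, √11))

Obviously Q(γ) ⊆ Q(√3, √11), and [Q(√3, √11):Q] = 4 (since 3, 11 are distinct squarefree integers > 1 with 33 not a perfect square). To show equality we compute the minimal polynomial of γ. From γ = √3 + √11: γ^2 = 3 + 2√(33) + 11 = 14 + 2√(33), so γ^2 - 14 = 2√(33); squaring, (γ^2 - 14)^2 = 4·33, i.e. γ^4 - 28γ^2 + 196 - 132 = 0, i.e. γ^4 - 28γ^2 + 64 = 0. So γ is a root of x^4 - 28x^2 + 64. This polynomial is irreducible over Q: it has no rational root (each ±√3 ± √11 is irrational), and any factorization into two quadratics over Q would force √(33) ∈ Q (pairing opposite roots) or √3, √11 ∈ Q (other pairings), all impossible. Hence [Q(γ):Q] = 4 = [Q(√3, √11):Q], so Q(γ) = Q(√3, √11).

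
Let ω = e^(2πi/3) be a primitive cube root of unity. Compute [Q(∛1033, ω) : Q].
[Q(∛1033, ω) : Q] = 6

[Q(∛1033):Q] = 3 (min poly x^3 - 1033, irreducible since 1033 is not a perfect cube). [Q(ω):Q] = 2 (min poly x^2 + x + 1). Since Q(∛1033) ⊂ R and ω ∉ R, we have ω ∉ Q(∛1033), so x^2 + x + 1 remains irreducible over Q(∛1033) and [Q(∛1033, ω) : Q(∛1033)] = 2. By the tower law, [Q(∛1033, ω) : Q] = 3 · 2 = 6. (In fact Q(∛1033, ω) is the splitting field of x^3 - 1033 over Q.)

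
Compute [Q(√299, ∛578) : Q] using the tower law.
[Q(√299, ∛578) : Q] = 6

Let L = Q(√299, ∛578). Since Q(√299) ⊂ L and [Q(√299):Q] = 2, the tower law gives 2 | [L:Q]. Likewise Q(∛578) ⊂ L with [Q(∛578):Q] = 3 (because 578 is not a perfect cube), so 3 | [L:Q]. As gcd(2,3) = 1, [L:Q] is divisible by 6. Conversely L is generated over Q by √299 and ∛578, so [L:Q] ≤ 2·3 = 6. Therefore [Q(√299, ∛578) : Q] = 6.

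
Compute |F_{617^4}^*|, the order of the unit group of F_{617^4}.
|F_{617^4}^*| = 144924114720

F_{617^4} has 617^4 = 144924114721 elements; its multiplicative group consists of all nonzero elements, so |F_{617^4}^*| = 144924114721 - 1 = 144924114720. (It is cyclic since any finite subgroup of the multiplicative group of a field is cyclic.)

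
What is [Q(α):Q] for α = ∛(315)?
[Q(α):Q] = 3

The minimal polynomial of α is x^3 - 315, irreducible over Q since 315 is not a perfect cube (so x^3 - 315 has no rational root). Hence [Q(α):Q] = deg(m_α) = 3.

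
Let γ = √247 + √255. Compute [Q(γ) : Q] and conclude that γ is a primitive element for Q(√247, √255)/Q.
[Q(γ) : Q] = 4 (equivalently, Q(γ) = Q(√247, √255))

Obviously Q(γ) ⊆ Q(√247, √255), and [Q(√247, √255):Q] = 4 (since 247, 255 are distinct squarefree integers > 1 with 62985 not a perfect square). To show equality we compute the minimal polynomial of γ. From γ = √247 + √255: γ^2 = 247 + 2√(62985) + 255 = 502 + 2√(62985), so γ^2 - 502 = 2√(62985); squaring, (γ^2 - 502)^2 = 4·62985, i.e. γ^4 - 1004γ^2 + 252004 - 251940 = 0, i.e. γ^4 - 1004γ^2 + 64 = 0. So γ is a root of x^4 - 1004x^2 + 64. This polynomial is irreducible over Q: it has no rational root (each ±√247 ± √255 is irrational), and any factorization into two quadratics over Q would force √(62985) ∈ Q (pairing opposite roots) or √247, √255 ∈ Q (other pairings), all impossible. Hence [Q(γ):Q] = 4 = [Q(√247, √255):Q], so Q(γ) = Q(√247, √255).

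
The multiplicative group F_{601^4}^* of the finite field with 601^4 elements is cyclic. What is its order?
|F_{601^4}^*| = 130466162400

F_{601^4} has 601^4 = 130466162401 elements; its multiplicative group consists of all nonzero elements, so |F_{601^4}^*| = 130466162401 - 1 = 130466162400. (It is cyclic since any finite subgroup of the multiplicative group of a field is cyclic.)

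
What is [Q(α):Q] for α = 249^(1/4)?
[Q(α):Q] = 4

α is a root of x^4 - 249. By Eisenstein's criterion at the prime p = 3 (which divides the constant term 249 but p^2 = 9 does not, since 249 is squarefree), x^4 - 249 is irreducible over Q. Hence [Q(α):Q] = 4.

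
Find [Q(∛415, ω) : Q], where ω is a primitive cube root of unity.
[Q(∛415, ω) : Q] = 6

[Q(∛415):Q] = 3 (min poly x^3 - 415, irreducible since 415 is not a perfect cube). [Q(ω):Q] = 2 (min poly x^2 + x + 1). Since Q(∛415) ⊂ R and ω ∉ R, we have ω ∉ Q(∛415), so x^2 + x + 1 remains irreducible over Q(∛415) and [Q(∛415, ω) : Q(∛415)] = 2. By the tower law, [Q(∛415, ω) : Q] = 3 · 2 = 6. (In fact Q(∛415, ω) is the splitting field of x^3 - 415 over Q.)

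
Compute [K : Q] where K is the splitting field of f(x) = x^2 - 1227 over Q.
[K : Q] = 2

f(x) = x^2 - 1227 factors as (x - √1227)(x + √1227). The splitting field is K = Q(√1227). Since 1227 is squarefree and > 1, it is not a perfect square, so x^2 - 1227 is irreducible over Q and [Q(√1227) : Q] = 2. Hence [K : Q] = 2.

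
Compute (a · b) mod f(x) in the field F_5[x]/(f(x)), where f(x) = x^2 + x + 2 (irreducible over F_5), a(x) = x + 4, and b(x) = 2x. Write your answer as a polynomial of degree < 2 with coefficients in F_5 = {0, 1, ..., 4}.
a · b ≡ x + 1 (mod f(x))

Multiply in F_5[x]: a(x)·b(x) = (x + 4)·(2x) = 2x^2 + 3x. This has degree ≥ 2, so divide by f(x) over F_5: 2x^2 + 3x = (2)·(x^2 + x + 2) + (x + 1). Hence a·b ≡ x + 1 (mod f). (F_5[x]/(f) is a field with 5^2 = 25 elements since f is irreducible of degree 2.)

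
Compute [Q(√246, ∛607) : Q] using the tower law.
[Q(√246, ∛607) : Q] = 6

Let L = Q(√246, ∛607). Since Q(√246) ⊂ L and [Q(√246):Q] = 2, the tower law gives 2 | [L:Q]. Likewise Q(∛607) ⊂ L with [Q(∛607):Q] = 3 (because 607 is not a perfect cube), so 3 | [L:Q]. As gcd(2,3) = 1, [L:Q] is divisible by 6. Conversely L is generated over Q by √246 and ∛607, so [L:Q] ≤ 2·3 = 6. Therefore [Q(√246, ∛607) : Q] = 6.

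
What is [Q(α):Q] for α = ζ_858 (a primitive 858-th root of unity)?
[Q(α):Q] = 240

The minimal polynomial of ζ_858 over Q is the 858-th cyclotomic polynomial Φ_858(x), which is irreducible over Q and has degree φ(858) = 240. Hence [Q(α):Q] = φ(858) = 240.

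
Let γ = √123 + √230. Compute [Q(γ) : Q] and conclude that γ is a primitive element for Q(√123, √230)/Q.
[Q(γ) : Q] = 4 (equivalently, Q(γ) = Q(√123, √230))

Obviously Q(γ) ⊆ Q(√123, √230), and [Q(√123, √230):Q] = 4 (since 123, 230 are distinct squarefree integers > 1 with 28290 not a perfect square). To show equality we compute the minimal polynomial of γ. From γ = √123 + √230: γ^2 = 123 + 2√(28290) + 230 = 353 + 2√(28290), so γ^2 - 353 = 2√(28290); squaring, (γ^2 - 353)^2 = 4·28290, i.e. γ^4 - 706γ^2 + 124609 - 113160 = 0, i.e. γ^4 - 706γ^2 + 11449 = 0. So γ is a root of x^4 - 706x^2 + 11449. This polynomial is irreducible over Q: it has no rational root (each ±√123 ± √230 is irrational), and any factorization into two quadratics over Q would force √(28290) ∈ Q (pairing opposite roots) or √123, √230 ∈ Q (other pairings), all impossible. Hence [Q(γ):Q] = 4 = [Q(√123, √230):Q], so Q(γ) = Q(√123, √230).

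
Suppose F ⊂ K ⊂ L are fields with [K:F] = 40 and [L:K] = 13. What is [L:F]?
[L:F] = 520

The tower law says that for any tower of field extensions F ⊂ K ⊂ L with finite degrees, [L:F] = [L:K] · [K:F]. Here this gives [L:F] = 13 · 40 = 520.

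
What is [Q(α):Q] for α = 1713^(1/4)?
[Q(α):Q] = 4

α is a root of x^4 - 1713. By Eisenstein's criterion at the prime p = 3 (which divides the constant term 1713 but p^2 = 9 does not, since 1713 is squarefree), x^4 - 1713 is irreducible over Q. Hence [Q(α):Q] = 4.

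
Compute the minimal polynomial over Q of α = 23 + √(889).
m_α(x) = x^2 - 46x - 360

From α - 23 = √(889), squaring gives (α - 23)^2 = 889, i.e. α^2 - 46α + 529 = 889, so α^2 - 46α - 360 = 0. The discriminant of x^2 - 46x - 360 is (-46)^2 - 4·(-360) = 2116 + 1440 = 3556, and 4·(889) is not a perfect square in Q since 889 is squarefree and ≠ 1. Hence x^2 - 46x - 360 is irreducible over Q and is the minimal polynomial of α.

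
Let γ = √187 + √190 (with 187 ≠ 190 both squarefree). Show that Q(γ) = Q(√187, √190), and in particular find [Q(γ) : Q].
[Q(γ) : Q] = 4 (equivalently, Q(γ) = Q(√187, √190))

Obviously Q(γ) ⊆ Q(√187, √190), and [Q(√187, √190):Q] = 4 (since 187, 190 are distinct squarefree integers > 1 with 35530 not a perfect square). To show equality we compute the minimal polynomial of γ. From γ = √187 + √190: γ^2 = 187 + 2√(35530) + 190 = 377 + 2√(35530), so γ^2 - 377 = 2√(35530); squaring, (γ^2 - 377)^2 = 4·35530, i.e. γ^4 - 754γ^2 + 142129 - 142120 = 0, i.e. γ^4 - 754γ^2 + 9 = 0. So γ is a root of x^4 - 754x^2 + 9. This polynomial is irreducible over Q: it has no rational root (each ±√187 ± √190 is irrational), and any factorization into two quadratics over Q would force √(35530) ∈ Q (pairing opposite roots) or √187, √190 ∈ Q (other pairings), all impossible. Hence [Q(γ):Q] = 4 = [Q(√187, √190):Q], so Q(γ) = Q(√187, √190).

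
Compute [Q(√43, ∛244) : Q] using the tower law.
[Q(√43, ∛244) : Q] = 6

Let L = Q(√43, ∛244). Since Q(√43) ⊂ L and [Q(√43):Q] = 2, the tower law gives 2 | [L:Q]. Likewise Q(∛244) ⊂ L with [Q(∛244):Q] = 3 (because 244 is not a perfect cube), so 3 | [L:Q]. As gcd(2,3) = 1, [L:Q] is divisible by 6. Conversely L is generated over Q by √43 and ∛244, so [L:Q] ≤ 2·3 = 6. Therefore [Q(√43, ∛244) : Q] = 6.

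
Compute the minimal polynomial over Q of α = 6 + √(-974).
m_α(x) = x^2 - 12x + 1010

From α - 6 = √(-974), squaring gives (α - 6)^2 = -974, i.e. α^2 - 12α + 36 = -974, so α^2 - 12α + 1010 = 0. The discriminant of x^2 - 12x + 1010 is (-12)^2 - 4·(1010) = 144 - 4040 = -3896, and 4·(-974) is not a perfect square in Q since -974 is squarefree and ≠ 1. Hence x^2 - 12x + 1010 is irreducible over Q and is the minimal polynomial of α.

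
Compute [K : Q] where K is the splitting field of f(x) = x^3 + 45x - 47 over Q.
[K : Q] = 6

By the rational root test, any rational root of the monic integer polynomial f(x) = x^3 + 45x - 47 must be an integer dividing the constant term -47, i.e. one of ±{1, 47}. Evaluating: f(1) = -1, f(-1) = -93, f(47) = 105891, f(-47) = -105985; none is 0, so f has no rational root and is therefore irreducible over Q (a cubic with no linear factor over a field is irreducible). For an irreducible cubic, the Galois group is A_3 or S_3 according as the discriminant disc(f) = -4a^3 - 27b^2 = -4·(45)^3 - 27·(-47)^2 = -424143 is or is not a square in Q. Here disc(f) = -424143 is not a perfect square in Q, so the Galois group of f over Q is not contained in A_3 and must be all of S_3. The splitting field has degree |S_3| = 6 over Q, so [K : Q] = 6.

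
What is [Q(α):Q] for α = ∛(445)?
[Q(α):Q] = 3

The minimal polynomial of α is x^3 - 445, irreducible over Q since 445 is not a perfect cube (so x^3 - 445 has no rational root). Hence [Q(α):Q] = deg(m_α) = 3.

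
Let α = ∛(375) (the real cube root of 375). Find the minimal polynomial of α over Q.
m_α(x) = x^3 - 375

α satisfies α^3 = 375, so x^3 - 375 annihilates α. By the rational root test, a rational root p/q (in lowest terms) of x^3 - 375 would satisfy p^3 = 375 q^3, forcing q = 1 and p^3 = 375; but 375 is not a perfect cube, contradiction. A monic cubic over Q with no rational root is irreducible (any nontrivial factorization would include a linear factor). Hence x^3 - 375 is the minimal polynomial of α, and in particular [Q(α):Q] = 3.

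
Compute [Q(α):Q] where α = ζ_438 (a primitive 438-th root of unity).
[Q(α):Q] = 144

The minimal polynomial of ζ_438 over Q is the 438-th cyclotomic polynomial Φ_438(x), which is irreducible over Q and has degree φ(438) = 144. Hence [Q(α):Q] = φ(438) = 144.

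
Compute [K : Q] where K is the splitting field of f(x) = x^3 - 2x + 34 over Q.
[K : Q] = 6

By the rational root test, any rational root of the monic integer polynomial f(x) = x^3 - 2x + 34 must be an integer dividing the constant term 34, i.e. one of ±{1, 2, 17, 34}. Evaluating: f(1) = 33, f(-1) = 35, f(2) = 38, f(-2) = 30, f(17) = 4913, f(-17) = -4845, f(34) = 39270, f(-34) = -39202; none is 0, so f has no rational root and is therefore irreducible over Q (a cubic with no linear factor over a field is irreducible). For an irreducible cubic, the Galois group is A_3 or S_3 according as the discriminant disc(f) = -4a^3 - 27b^2 = -4·(-2)^3 - 27·(34)^2 = -31180 is or is not a square in Q. Here disc(f) = -31180 is not a perfect square in Q, so the Galois group of f over Q is not contained in A_3 and must be all of S_3. The splitting field has degree |S_3| = 6 over Q, so [K : Q] = 6.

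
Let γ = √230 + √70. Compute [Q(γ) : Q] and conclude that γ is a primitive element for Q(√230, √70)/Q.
[Q(γ) : Q] = 4 (equivalently, Q(γ) = Q(√230, √70))

Obviously Q(γ) ⊆ Q(√230, √70), and [Q(√230, √70):Q] = 4 (since 230, 70 are distinct squarefree integers > 1 with 16100 not a perfect square). To show equality we compute the minimal polynomial of γ. From γ = √230 + √70: γ^2 = 230 + 2√(16100) + 70 = 300 + 2√(16100), so γ^2 - 300 = 2√(16100); squaring, (γ^2 - 300)^2 = 4·16100, i.e. γ^4 - 600γ^2 + 90000 - 64400 = 0, i.e. γ^4 - 600γ^2 + 25600 = 0. So γ is a root of x^4 - 600x^2 + 25600. This polynomial is irreducible over Q: it has no rational root (each ±√230 ± √70 is irrational), and any factorization into two quadratics over Q would force √(16100) ∈ Q (pairing opposite roots) or √230, √70 ∈ Q (other pairings), all impossible. Hence [Q(γ):Q] = 4 = [Q(√230, √70):Q], so Q(γ) = Q(√230, √70).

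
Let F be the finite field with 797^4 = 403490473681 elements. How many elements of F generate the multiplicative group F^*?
There are φ(403490473680) = 86931947520 primitive elements

F_q^* is cyclic of order q - 1 = 403490473680. A cyclic group of order m has exactly φ(m) generators. Here m = 403490473680 = 2^4 · 3 · 5 · 7 · 19 · 199 · 63521, so the number of primitive elements is φ(403490473680) = 86931947520.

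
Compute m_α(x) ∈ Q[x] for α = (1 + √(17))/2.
m_α(x) = x^2 - x - 4

From 2α - 1 = √(17), squaring gives (2α - 1)^2 = 17, i.e. 4α^2 - 4α + 1 = 17, so α^2 - α + (1 - 17)/4 = 0. Since 17 ≡ 1 (mod 4), (1 - 17)/4 = -4 ∈ Z. The polynomial x^2 - x - 4 has discriminant 1 - 4·(-4) = 17, which is not a perfect square in Q (d = 17 is squarefree and ≠ 1), so x^2 - x - 4 is irreducible over Q. It is the minimal polynomial of α.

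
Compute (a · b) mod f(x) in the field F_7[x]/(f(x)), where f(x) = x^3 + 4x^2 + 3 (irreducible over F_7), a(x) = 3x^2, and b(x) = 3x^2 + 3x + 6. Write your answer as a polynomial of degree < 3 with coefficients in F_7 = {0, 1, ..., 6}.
a · b ≡ x + 4 (mod f(x))

Multiply in F_7[x]: a(x)·b(x) = (3x^2)·(3x^2 + 3x + 6) = 2x^4 + 2x^3 + 4x^2. This has degree ≥ 3, so divide by f(x) over F_7: 2x^4 + 2x^3 + 4x^2 = (2x + 1)·(x^3 + 4x^2 + 3) + (x + 4). Hence a·b ≡ x + 4 (mod f). (F_7[x]/(f) is a field with 7^3 = 343 elements since f is irreducible of degree 3.)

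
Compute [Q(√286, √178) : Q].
[Q(√286, √178) : Q] = 4

[Q(√286):Q] = 2 (min poly x^2 - 286, irreducible since 286 is squarefree > 1). For the top step, suppose √178 ∈ Q(√286), say √178 = c + d√286 with c, d ∈ Q. Squaring: 178 = c^2 + 286d^2 + 2cd√286. Since √286 ∉ Q this forces 2cd = 0. If d = 0 then √178 = c ∈ Q, contradicting 178 squarefree > 1. If c = 0 then 178 = 286d^2, so 286·178 = (286d)^2 is a perfect square in Q — but 286·178 = 50908 is not a perfect square (since 286 and 178 are distinct squarefree integers). Contradiction. Hence √178 ∉ Q(√286), so x^2 - 178 stays irreducible over Q(√286) and [Q(√286, √178) : Q(√286)] = 2. By the tower law, [Q(√286, √178) : Q] = 2 · 2 = 4.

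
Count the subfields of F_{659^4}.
F_{659^4} has 3 subfields

The subfields of F_{p^n} are exactly the fields F_{p^d} for d | n (each is the fixed field of the unique index-d subgroup of Gal(F_{p^n}/F_p) ≅ Z/nZ). The divisors of n = 4 are {1, 2, 4}, giving 3 subfields: F_{659^1}, F_{659^2}, F_{659^4}.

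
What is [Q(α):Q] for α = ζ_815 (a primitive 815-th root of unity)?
[Q(α):Q] = 648

The minimal polynomial of ζ_815 over Q is the 815-th cyclotomic polynomial Φ_815(x), which is irreducible over Q and has degree φ(815) = 648. Hence [Q(α):Q] = φ(815) = 648.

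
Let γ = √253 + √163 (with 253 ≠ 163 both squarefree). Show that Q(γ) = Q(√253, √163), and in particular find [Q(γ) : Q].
[Q(γ) : Q] = 4 (equivalently, Q(γ) = Q(√253, √163))

Obviously Q(γ) ⊆ Q(√253, √163), and [Q(√253, √163):Q] = 4 (since 253, 163 are distinct squarefree integers > 1 with 41239 not a perfect square). To show equality we compute the minimal polynomial of γ. From γ = √253 + √163: γ^2 = 253 + 2√(41239) + 163 = 416 + 2√(41239), so γ^2 - 416 = 2√(41239); squaring, (γ^2 - 416)^2 = 4·41239, i.e. γ^4 - 832γ^2 + 173056 - 164956 = 0, i.e. γ^4 - 832γ^2 + 8100 = 0. So γ is a root of x^4 - 832x^2 + 8100. This polynomial is irreducible over Q: it has no rational root (each ±√253 ± √163 is irrational), and any factorization into two quadratics over Q would force √(41239) ∈ Q (pairing opposite roots) or √253, √163 ∈ Q (other pairings), all impossible. Hence [Q(γ):Q] = 4 = [Q(√253, √163):Q], so Q(γ) = Q(√253, √163).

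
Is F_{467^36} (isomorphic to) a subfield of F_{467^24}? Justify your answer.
No: F_{467^36} is not a subfield of F_{467^24}

F_{p^m} embeds in F_{p^n} iff m | n. Here 36 ∤ 24 (since 24 = 0·36 + 24 with remainder 24 ≠ 0), so F_{467^36} is not a subfield of F_{467^24}. Equivalently: if it were, the tower law would give 36 = [F_{467^36}:F_467] dividing [F_{467^24}:F_467] = 24, contradiction.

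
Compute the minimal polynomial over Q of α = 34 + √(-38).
m_α(x) = x^2 - 68x + 1194

From α - 34 = √(-38), squaring gives (α - 34)^2 = -38, i.e. α^2 - 68α + 1156 = -38, so α^2 - 68α + 1194 = 0. The discriminant of x^2 - 68x + 1194 is (-68)^2 - 4·(1194) = 4624 - 4776 = -152, and 4·(-38) is not a perfect square in Q since -38 is squarefree and ≠ 1. Hence x^2 - 68x + 1194 is irreducible over Q and is the minimal polynomial of α.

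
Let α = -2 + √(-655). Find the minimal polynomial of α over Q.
m_α(x) = x^2 + 4x + 659

From α + 2 = √(-655), squaring gives (α + 2)^2 = -655, i.e. α^2 + 4α + 4 = -655, so α^2 + 4α + 659 = 0. The discriminant of x^2 + 4x + 659 is (4)^2 - 4·(659) = 16 - 2636 = -2620, and 4·(-655) is not a perfect square in Q since -655 is squarefree and ≠ 1. Hence x^2 + 4x + 659 is irreducible over Q and is the minimal polynomial of α.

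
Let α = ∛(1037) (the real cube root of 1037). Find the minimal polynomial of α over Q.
m_α(x) = x^3 - 1037

α satisfies α^3 = 1037, so x^3 - 1037 annihilates α. By the rational root test, a rational root p/q (in lowest terms) of x^3 - 1037 would satisfy p^3 = 1037 q^3, forcing q = 1 and p^3 = 1037; but 1037 is not a perfect cube, contradiction. A monic cubic over Q with no rational root is irreducible (any nontrivial factorization would include a linear factor). Hence x^3 - 1037 is the minimal polynomial of α, and in particular [Q(α):Q] = 3.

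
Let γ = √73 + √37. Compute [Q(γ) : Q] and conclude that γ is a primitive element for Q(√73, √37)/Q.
[Q(γ) : Q] = 4 (equivalently, Q(γ) = Q(√73, √37))

Obviously Q(γ) ⊆ Q(√73, √37), and [Q(√73, √37):Q] = 4 (since 73, 37 are distinct squarefree integers > 1 with 2701 not a perfect square). To show equality we compute the minimal polynomial of γ. From γ = √73 + √37: γ^2 = 73 + 2√(2701) + 37 = 110 + 2√(2701), so γ^2 - 110 = 2√(2701); squaring, (γ^2 - 110)^2 = 4·2701, i.e. γ^4 - 220γ^2 + 12100 - 10804 = 0, i.e. γ^4 - 220γ^2 + 1296 = 0. So γ is a root of x^4 - 220x^2 + 1296. This polynomial is irreducible over Q: it has no rational root (each ±√73 ± √37 is irrational), and any factorization into two quadratics over Q would force √(2701) ∈ Q (pairing opposite roots) or √73, √37 ∈ Q (other pairings), all impossible. Hence [Q(γ):Q] = 4 = [Q(√73, √37):Q], so Q(γ) = Q(√73, √37).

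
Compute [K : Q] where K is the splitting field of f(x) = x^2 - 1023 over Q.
[K : Q] = 2

f(x) = x^2 - 1023 factors as (x - √1023)(x + √1023). The splitting field is K = Q(√1023). Since 1023 is squarefree and > 1, it is not a perfect square, so x^2 - 1023 is irreducible over Q and [Q(√1023) : Q] = 2. Hence [K : Q] = 2.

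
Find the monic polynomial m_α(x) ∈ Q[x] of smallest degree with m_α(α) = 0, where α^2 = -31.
m_α(x) = x^2 + 31

α satisfies α^2 + 31 = 0, so x^2 + 31 annihilates α. Since d = -31 is squarefree and ≠ 1, it is not a perfect square in Q, so x^2 + 31 has no rational root and is therefore irreducible over Q (a degree-2 polynomial over a field is irreducible iff it has no root). Hence m_α(x) = x^2 + 31.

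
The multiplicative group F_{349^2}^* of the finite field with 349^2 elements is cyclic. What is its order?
|F_{349^2}^*| = 121800

F_{349^2} has 349^2 = 121801 elements; its multiplicative group consists of all nonzero elements, so |F_{349^2}^*| = 121801 - 1 = 121800. (It is cyclic since any finite subgroup of the multiplicative group of a field is cyclic.)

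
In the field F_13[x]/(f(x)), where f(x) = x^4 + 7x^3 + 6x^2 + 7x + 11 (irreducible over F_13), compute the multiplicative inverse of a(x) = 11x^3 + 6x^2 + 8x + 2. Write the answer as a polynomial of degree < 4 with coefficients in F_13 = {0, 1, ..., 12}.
a(x)^(-1) ≡ 10x^3 + 10x^2 + 9x + 11 (mod f(x))

Since f is irreducible over F_13, F_13[x]/(f) is a field and a(x) ≠ 0 has an inverse. Apply the extended Euclidean algorithm to f(x) and a(x) in F_13[x]: f(x) = (6x + 8)·a(x) + (x^2 + 9x + 8);  a(x) = (11x + 11)·(x^2 + 9x + 8) + (3x + 5);  (x^2 + 9x + 8) = (9x + 1)·(3x + 5) + (3). The last nonzero remainder is the constant 3 = gcd(f, a) in F_13. Back-substituting through the division chain expresses 3 = s(x)·a(x) + t(x)·f(x) with s(x) ≡ 4x^3 + 4x^2 + x + 7 (mod f), so (4x^3 + 4x^2 + x + 7)·a(x) ≡ 3 (mod f). Multiplying by 3^(-1) ≡ 9 in F_13 gives a(x)^(-1) ≡ 9·(4x^3 + 4x^2 + x + 7) ≡ 10x^3 + 10x^2 + 9x + 11 (mod f). Check: (11x^3 + 6x^2 + 8x + 2)·(10x^3 + 10x^2 + 9x + 11) = 6x^6 + x^5 + 5x^4 + 2x^3 + 2x^2 + 2x + 9 ≡ 1 (mod x^4 + 7x^3 + 6x^2 + 7x + 11).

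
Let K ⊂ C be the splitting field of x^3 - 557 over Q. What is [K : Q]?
[K : Q] = 6

The roots of x^3 - 557 are ∛557, ω∛557, ω^2∛557 where ω = e^(2πi/3) is a primitive cube root of unity, so K = Q(∛557, ω). Now [Q(∛557):Q] = 3 (since 557 is not a perfect cube, x^3 - 557 is irreducible) and [Q(ω):Q] = 2. Both 2 and 3 divide [K:Q], and [K:Q] ≤ 3·2 = 6, so [K:Q] = 6. (Equivalently: Q(∛557) ⊂ R but ω ∉ R, so [K : Q(∛557)] = 2.)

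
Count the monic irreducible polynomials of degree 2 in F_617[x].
There are 190036 monic irreducible polynomials of degree 2 over F_617

Each element of F_{617^2} that lies in no proper subfield is a root of exactly one monic irreducible of degree 2 over F_617, and each such polynomial has 2 distinct roots in F_{617^2}. By Möbius inversion the count is N_617(2) = (1/2) Σ_{d|2} μ(2/d) · 617^d = (1/2)(μ(2)·617^1 + μ(1)·617^2) = 380072/2 = 190036.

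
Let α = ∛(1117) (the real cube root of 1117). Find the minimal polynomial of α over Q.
m_α(x) = x^3 - 1117

α satisfies α^3 = 1117, so x^3 - 1117 annihilates α. By the rational root test, a rational root p/q (in lowest terms) of x^3 - 1117 would satisfy p^3 = 1117 q^3, forcing q = 1 and p^3 = 1117; but 1117 is not a perfect cube, contradiction. A monic cubic over Q with no rational root is irreducible (any nontrivial factorization would include a linear factor). Hence x^3 - 1117 is the minimal polynomial of α, and in particular [Q(α):Q] = 3.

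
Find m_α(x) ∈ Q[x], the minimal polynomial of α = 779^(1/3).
m_α(x) = x^3 - 779

α satisfies α^3 = 779, so x^3 - 779 annihilates α. By the rational root test, a rational root p/q (in lowest terms) of x^3 - 779 would satisfy p^3 = 779 q^3, forcing q = 1 and p^3 = 779; but 779 is not a perfect cube, contradiction. A monic cubic over Q with no rational root is irreducible (any nontrivial factorization would include a linear factor). Hence x^3 - 779 is the minimal polynomial of α, and in particular [Q(α):Q] = 3.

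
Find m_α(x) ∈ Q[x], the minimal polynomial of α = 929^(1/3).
m_α(x) = x^3 - 929

α satisfies α^3 = 929, so x^3 - 929 annihilates α. By the rational root test, a rational root p/q (in lowest terms) of x^3 - 929 would satisfy p^3 = 929 q^3, forcing q = 1 and p^3 = 929; but 929 is not a perfect cube, contradiction. A monic cubic over Q with no rational root is irreducible (any nontrivial factorization would include a linear factor). Hence x^3 - 929 is the minimal polynomial of α, and in particular [Q(α):Q] = 3.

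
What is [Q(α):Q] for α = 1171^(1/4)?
[Q(α):Q] = 4

α is a root of x^4 - 1171. By Eisenstein's criterion at the prime p = 1171 (which divides the constant term 1171 but p^2 = 1371241 does not, since 1171 is squarefree), x^4 - 1171 is irreducible over Q. Hence [Q(α):Q] = 4.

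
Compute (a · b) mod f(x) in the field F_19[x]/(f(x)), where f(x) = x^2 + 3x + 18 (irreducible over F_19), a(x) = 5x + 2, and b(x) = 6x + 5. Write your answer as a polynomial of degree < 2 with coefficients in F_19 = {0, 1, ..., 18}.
a · b ≡ 4x + 2 (mod f(x))

Multiply in F_19[x]: a(x)·b(x) = (5x + 2)·(6x + 5) = 11x^2 + 18x + 10. This has degree ≥ 2, so divide by f(x) over F_19: 11x^2 + 18x + 10 = (11)·(x^2 + 3x + 18) + (4x + 2). Hence a·b ≡ 4x + 2 (mod f). (F_19[x]/(f) is a field with 19^2 = 361 elements since f is irreducible of degree 2.)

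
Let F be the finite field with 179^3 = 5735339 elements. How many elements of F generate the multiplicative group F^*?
There are φ(5735338) = 2429856 primitive elements

F_q^* is cyclic of order q - 1 = 5735338. A cyclic group of order m has exactly φ(m) generators. Here m = 5735338 = 2 · 7 · 89 · 4603, so the number of primitive elements is φ(5735338) = 2429856.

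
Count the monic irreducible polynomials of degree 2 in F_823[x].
There are 338253 monic irreducible polynomials of degree 2 over F_823

Each element of F_{823^2} that lies in no proper subfield is a root of exactly one monic irreducible of degree 2 over F_823, and each such polynomial has 2 distinct roots in F_{823^2}. By Möbius inversion the count is N_823(2) = (1/2) Σ_{d|2} μ(2/d) · 823^d = (1/2)(μ(2)·823^1 + μ(1)·823^2) = 676506/2 = 338253.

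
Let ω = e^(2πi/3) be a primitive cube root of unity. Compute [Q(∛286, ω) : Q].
[Q(∛286, ω) : Q] = 6

[Q(∛286):Q] = 3 (min poly x^3 - 286, irreducible since 286 is not a perfect cube). [Q(ω):Q] = 2 (min poly x^2 + x + 1). Since Q(∛286) ⊂ R and ω ∉ R, we have ω ∉ Q(∛286), so x^2 + x + 1 remains irreducible over Q(∛286) and [Q(∛286, ω) : Q(∛286)] = 2. By the tower law, [Q(∛286, ω) : Q] = 3 · 2 = 6. (In fact Q(∛286, ω) is the splitting field of x^3 - 286 over Q.)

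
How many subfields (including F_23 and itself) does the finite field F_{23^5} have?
F_{23^5} has 2 subfields

The subfields of F_{p^n} are exactly the fields F_{p^d} for d | n (each is the fixed field of the unique index-d subgroup of Gal(F_{p^n}/F_p) ≅ Z/nZ). The divisors of n = 5 are {1, 5}, giving 2 subfields: F_{23^1}, F_{23^5}.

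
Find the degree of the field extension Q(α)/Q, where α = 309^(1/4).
[Q(α):Q] = 4

α is a root of x^4 - 309. By Eisenstein's criterion at the prime p = 3 (which divides the constant term 309 but p^2 = 9 does not, since 309 is squarefree), x^4 - 309 is irreducible over Q. Hence [Q(α):Q] = 4.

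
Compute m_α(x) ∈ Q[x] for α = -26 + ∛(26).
m_α(x) = x^3 + 78x^2 + 2028x + 17550

Set β = α + 26 = ∛(26), so β^3 = 26. Then (α + 26)^3 - 26 = 0, i.e. α is a root of g(x) = (x + 26)^3 - 26 = x^3 + 78x^2 + 2028x + 17550. Since g(x) = h(x + 26) where h(x) = x^3 - 26, and h is irreducible over Q (because 26 is not a perfect cube, so h has no rational root, and a monic cubic with no rational root is irreducible), g is also irreducible (irreducibility is preserved under the substitution x → x + 26). Hence m_α(x) = x^3 + 78x^2 + 2028x + 17550.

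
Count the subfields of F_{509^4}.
F_{509^4} has 3 subfields

The subfields of F_{p^n} are exactly the fields F_{p^d} for d | n (each is the fixed field of the unique index-d subgroup of Gal(F_{p^n}/F_p) ≅ Z/nZ). The divisors of n = 4 are {1, 2, 4}, giving 3 subfields: F_{509^1}, F_{509^2}, F_{509^4}.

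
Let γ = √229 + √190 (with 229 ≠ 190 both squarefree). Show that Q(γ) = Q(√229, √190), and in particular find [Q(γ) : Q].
[Q(γ) : Q] = 4 (equivalently, Q(γ) = Q(√229, √190))

Obviously Q(γ) ⊆ Q(√229, √190), and [Q(√229, √190):Q] = 4 (since 229, 190 are distinct squarefree integers > 1 with 43510 not a perfect square). To show equality we compute the minimal polynomial of γ. From γ = √229 + √190: γ^2 = 229 + 2√(43510) + 190 = 419 + 2√(43510), so γ^2 - 419 = 2√(43510); squaring, (γ^2 - 419)^2 = 4·43510, i.e. γ^4 - 838γ^2 + 175561 - 174040 = 0, i.e. γ^4 - 838γ^2 + 1521 = 0. So γ is a root of x^4 - 838x^2 + 1521. This polynomial is irreducible over Q: it has no rational root (each ±√229 ± √190 is irrational), and any factorization into two quadratics over Q would force √(43510) ∈ Q (pairing opposite roots) or √229, √190 ∈ Q (other pairings), all impossible. Hence [Q(γ):Q] = 4 = [Q(√229, √190):Q], so Q(γ) = Q(√229, √190).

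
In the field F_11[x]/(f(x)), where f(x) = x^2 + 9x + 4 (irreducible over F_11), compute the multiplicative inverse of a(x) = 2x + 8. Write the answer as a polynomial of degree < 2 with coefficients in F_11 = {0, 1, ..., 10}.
a(x)^(-1) ≡ 10x + 6 (mod f(x))

Since f is irreducible over F_11, F_11[x]/(f) is a field and a(x) ≠ 0 has an inverse. Apply the extended Euclidean algorithm to f(x) and a(x) in F_11[x]: f(x) = (6x + 8)·a(x) + (6). The last nonzero remainder is the constant 6 = gcd(f, a) in F_11. Back-substituting through the division chain expresses 6 = s(x)·a(x) + t(x)·f(x) with s(x) ≡ 5x + 3 (mod f), so (5x + 3)·a(x) ≡ 6 (mod f). Multiplying by 6^(-1) ≡ 2 in F_11 gives a(x)^(-1) ≡ 2·(5x + 3) ≡ 10x + 6 (mod f). Check: (2x + 8)·(10x + 6) = 9x^2 + 4x + 4 ≡ 1 (mod x^2 + 9x + 4).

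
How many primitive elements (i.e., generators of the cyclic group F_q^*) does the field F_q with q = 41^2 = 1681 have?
There are φ(1680) = 384 primitive elements

F_q^* is cyclic of order q - 1 = 1680. A cyclic group of order m has exactly φ(m) generators. Here m = 1680 = 2^4 · 3 · 5 · 7, so the number of primitive elements is φ(1680) = 384.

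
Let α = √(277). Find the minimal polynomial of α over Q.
m_α(x) = x^2 - 277

α satisfies α^2 - 277 = 0, so x^2 - 277 annihilates α. Since d = 277 is squarefree and ≠ 1, it is not a perfect square in Q, so x^2 - 277 has no rational root and is therefore irreducible over Q (a degree-2 polynomial over a field is irreducible iff it has no root). Hence m_α(x) = x^2 - 277.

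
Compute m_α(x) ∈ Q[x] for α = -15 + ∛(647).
m_α(x) = x^3 + 45x^2 + 675x + 2728

Set β = α + 15 = ∛(647), so β^3 = 647. Then (α + 15)^3 - 647 = 0, i.e. α is a root of g(x) = (x + 15)^3 - 647 = x^3 + 45x^2 + 675x + 2728. Since g(x) = h(x + 15) where h(x) = x^3 - 647, and h is irreducible over Q (because 647 is not a perfect cube, so h has no rational root, and a monic cubic with no rational root is irreducible), g is also irreducible (irreducibility is preserved under the substitution x → x + 15). Hence m_α(x) = x^3 + 45x^2 + 675x + 2728.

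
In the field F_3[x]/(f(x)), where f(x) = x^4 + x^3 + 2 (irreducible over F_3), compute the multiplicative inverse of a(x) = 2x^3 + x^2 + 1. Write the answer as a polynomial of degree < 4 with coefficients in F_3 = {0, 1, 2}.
a(x)^(-1) ≡ x^3 + 2x^2 + 2 (mod f(x))

Since f is irreducible over F_3, F_3[x]/(f) is a field and a(x) ≠ 0 has an inverse. Apply the extended Euclidean algorithm to f(x) and a(x) in F_3[x]: f(x) = (2x + 1)·a(x) + (2x^2 + x + 1);  a(x) = (x)·(2x^2 + x + 1) + (2x + 1);  (2x^2 + x + 1) = (x)·(2x + 1) + (1). The last nonzero remainder is the constant 1 = gcd(f, a) in F_3. Back-substituting through the division chain expresses 1 = s(x)·a(x) + t(x)·f(x) with s(x) ≡ x^3 + 2x^2 + 2 (mod f), so a(x)^(-1) ≡ s(x) = x^3 + 2x^2 + 2 (mod f). Check: (2x^3 + x^2 + 1)·(x^3 + 2x^2 + 2) = 2x^6 + 2x^5 + 2x^4 + 2x^3 + x^2 + 2 ≡ 1 (mod x^4 + x^3 + 2).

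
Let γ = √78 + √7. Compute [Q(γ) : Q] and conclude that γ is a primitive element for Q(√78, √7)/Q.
[Q(γ) : Q] = 4 (equivalently, Q(γ) = Q(√78, √7))

Obviously Q(γ) ⊆ Q(√78, √7), and [Q(√78, √7):Q] = 4 (since 78, 7 are distinct squarefree integers > 1 with 546 not a perfect square). To show equality we compute the minimal polynomial of γ. From γ = √78 + √7: γ^2 = 78 + 2√(546) + 7 = 85 + 2√(546), so γ^2 - 85 = 2√(546); squaring, (γ^2 - 85)^2 = 4·546, i.e. γ^4 - 170γ^2 + 7225 - 2184 = 0, i.e. γ^4 - 170γ^2 + 5041 = 0. So γ is a root of x^4 - 170x^2 + 5041. This polynomial is irreducible over Q: it has no rational root (each ±√78 ± √7 is irrational), and any factorization into two quadratics over Q would force √(546) ∈ Q (pairing opposite roots) or √78, √7 ∈ Q (other pairings), all impossible. Hence [Q(γ):Q] = 4 = [Q(√78, √7):Q], so Q(γ) = Q(√78, √7).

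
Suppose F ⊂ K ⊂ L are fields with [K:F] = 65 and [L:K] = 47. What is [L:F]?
[L:F] = 3055

The tower law says that for any tower of field extensions F ⊂ K ⊂ L with finite degrees, [L:F] = [L:K] · [K:F]. Here this gives [L:F] = 47 · 65 = 3055.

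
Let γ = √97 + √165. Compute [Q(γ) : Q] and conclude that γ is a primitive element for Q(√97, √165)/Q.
[Q(γ) : Q] = 4 (equivalently, Q(γ) = Q(√97, √165))

Obviously Q(γ) ⊆ Q(√97, √165), and [Q(√97, √165):Q] = 4 (since 97, 165 are distinct squarefree integers > 1 with 16005 not a perfect square). To show equality we compute the minimal polynomial of γ. From γ = √97 + √165: γ^2 = 97 + 2√(16005) + 165 = 262 + 2√(16005), so γ^2 - 262 = 2√(16005); squaring, (γ^2 - 262)^2 = 4·16005, i.e. γ^4 - 524γ^2 + 68644 - 64020 = 0, i.e. γ^4 - 524γ^2 + 4624 = 0. So γ is a root of x^4 - 524x^2 + 4624. This polynomial is irreducible over Q: it has no rational root (each ±√97 ± √165 is irrational), and any factorization into two quadratics over Q would force √(16005) ∈ Q (pairing opposite roots) or √97, √165 ∈ Q (other pairings), all impossible. Hence [Q(γ):Q] = 4 = [Q(√97, √165):Q], so Q(γ) = Q(√97, √165).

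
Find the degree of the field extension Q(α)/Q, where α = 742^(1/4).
[Q(α):Q] = 4

α is a root of x^4 - 742. By Eisenstein's criterion at the prime p = 2 (which divides the constant term 742 but p^2 = 4 does not, since 742 is squarefree), x^4 - 742 is irreducible over Q. Hence [Q(α):Q] = 4.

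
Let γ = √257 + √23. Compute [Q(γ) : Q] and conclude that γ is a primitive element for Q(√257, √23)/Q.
[Q(γ) : Q] = 4 (equivalently, Q(γ) = Q(√257, √23))

Obviously Q(γ) ⊆ Q(√257, √23), and [Q(√257, √23):Q] = 4 (since 257, 23 are distinct squarefree integers > 1 with 5911 not a perfect square). To show equality we compute the minimal polynomial of γ. From γ = √257 + √23: γ^2 = 257 + 2√(5911) + 23 = 280 + 2√(5911), so γ^2 - 280 = 2√(5911); squaring, (γ^2 - 280)^2 = 4·5911, i.e. γ^4 - 560γ^2 + 78400 - 23644 = 0, i.e. γ^4 - 560γ^2 + 54756 = 0. So γ is a root of x^4 - 560x^2 + 54756. This polynomial is irreducible over Q: it has no rational root (each ±√257 ± √23 is irrational), and any factorization into two quadratics over Q would force √(5911) ∈ Q (pairing opposite roots) or √257, √23 ∈ Q (other pairings), all impossible. Hence [Q(γ):Q] = 4 = [Q(√257, √23):Q], so Q(γ) = Q(√257, √23).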